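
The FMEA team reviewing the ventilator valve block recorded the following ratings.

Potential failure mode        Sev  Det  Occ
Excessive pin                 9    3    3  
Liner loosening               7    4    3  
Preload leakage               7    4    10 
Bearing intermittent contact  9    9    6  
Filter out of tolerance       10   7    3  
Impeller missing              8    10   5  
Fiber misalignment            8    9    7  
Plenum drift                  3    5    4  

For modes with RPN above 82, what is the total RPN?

1964

RPN = Severity × Occurrence × Detection:
  Excessive pin: 9 × 3 × 3 = 81
  Liner loosening: 7 × 3 × 4 = 84
  Preload leakage: 7 × 10 × 4 = 280
  Bearing intermittent contact: 9 × 6 × 9 = 486
  Filter out of tolerance: 10 × 3 × 7 = 210
  Impeller missing: 8 × 5 × 10 = 400
  Fiber misalignment: 8 × 7 × 9 = 504
  Plenum drift: 3 × 4 × 5 = 60
RPN > 82: Liner loosening (84), Preload leakage (280), Bearing intermittent contact (486), Filter out of tolerance (210), Impeller missing (400), Fiber misalignment (504).
Sum: 84 + 280 + 486 + 210 + 400 + 504 = 1964.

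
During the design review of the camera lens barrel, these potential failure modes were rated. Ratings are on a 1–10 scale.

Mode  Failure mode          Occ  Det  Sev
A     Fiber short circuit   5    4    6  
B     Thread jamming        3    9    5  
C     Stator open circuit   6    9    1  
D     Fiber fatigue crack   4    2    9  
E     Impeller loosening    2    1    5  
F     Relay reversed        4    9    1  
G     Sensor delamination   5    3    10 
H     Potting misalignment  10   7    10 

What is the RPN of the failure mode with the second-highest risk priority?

RPN = Severity × Occurrence × Detection:
  A: 6 × 5 × 4 = 120
  B: 5 × 3 × 9 = 135
  C: 1 × 6 × 9 = 54
  D: 9 × 4 × 2 = 72
  E: 5 × 2 × 1 = 10
  F: 1 × 4 × 9 = 36
  G: 10 × 5 × 3 = 150
  H: 10 × 10 × 7 = 700
Sorted descending: 700, 150, 135, 120, 72, 54, 36, 10.
The second-highest RPN is 150 (G).

150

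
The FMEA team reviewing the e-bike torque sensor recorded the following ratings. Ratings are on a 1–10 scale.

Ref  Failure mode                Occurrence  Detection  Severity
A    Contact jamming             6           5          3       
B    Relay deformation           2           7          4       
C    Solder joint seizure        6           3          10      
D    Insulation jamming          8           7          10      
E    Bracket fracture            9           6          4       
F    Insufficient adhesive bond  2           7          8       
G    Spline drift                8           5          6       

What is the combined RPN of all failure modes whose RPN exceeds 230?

800

RPN = Severity × Occurrence × Detection:
  A: 3 × 6 × 5 = 90
  B: 4 × 2 × 7 = 56
  C: 10 × 6 × 3 = 180
  D: 10 × 8 × 7 = 560
  E: 4 × 9 × 6 = 216
  F: 8 × 2 × 7 = 112
  G: 6 × 8 × 5 = 240
RPN > 230: D (560), G (240).
Sum: 560 + 240 = 800.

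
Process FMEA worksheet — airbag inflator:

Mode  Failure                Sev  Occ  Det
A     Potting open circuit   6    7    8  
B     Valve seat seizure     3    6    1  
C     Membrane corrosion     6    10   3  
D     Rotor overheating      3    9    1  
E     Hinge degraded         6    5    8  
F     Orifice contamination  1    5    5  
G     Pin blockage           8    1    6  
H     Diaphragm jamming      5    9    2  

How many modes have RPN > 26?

6

RPN = Severity × Occurrence × Detection:
  A: 6 × 7 × 8 = 336
  B: 3 × 6 × 1 = 18
  C: 6 × 10 × 3 = 180
  D: 3 × 9 × 1 = 27
  E: 6 × 5 × 8 = 240
  F: 1 × 5 × 5 = 25
  G: 8 × 1 × 6 = 48
  H: 5 × 9 × 2 = 90
Modes with RPN > 26: A (336), C (180), D (27), E (240), G (48), H (90) → 6.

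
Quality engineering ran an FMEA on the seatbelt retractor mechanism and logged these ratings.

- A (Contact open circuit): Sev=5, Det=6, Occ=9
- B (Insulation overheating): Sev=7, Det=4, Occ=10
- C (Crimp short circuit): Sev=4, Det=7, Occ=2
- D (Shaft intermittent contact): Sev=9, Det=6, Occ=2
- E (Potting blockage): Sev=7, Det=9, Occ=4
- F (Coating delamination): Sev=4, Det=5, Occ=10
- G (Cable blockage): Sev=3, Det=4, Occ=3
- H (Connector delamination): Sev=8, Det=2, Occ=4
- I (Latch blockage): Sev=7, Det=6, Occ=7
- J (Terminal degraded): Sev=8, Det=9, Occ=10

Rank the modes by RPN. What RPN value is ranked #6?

RPN = Severity × Occurrence × Detection:
  A: 5 × 9 × 6 = 270
  B: 7 × 10 × 4 = 280
  C: 4 × 2 × 7 = 56
  D: 9 × 2 × 6 = 108
  E: 7 × 4 × 9 = 252
  F: 4 × 10 × 5 = 200
  G: 3 × 3 × 4 = 36
  H: 8 × 4 × 2 = 64
  I: 7 × 7 × 6 = 294
  J: 8 × 10 × 9 = 720
Sorted descending: 720, 294, 280, 270, 252, 200, 108, 64, 56, 36.
The sixth-highest RPN is 200 (F).

200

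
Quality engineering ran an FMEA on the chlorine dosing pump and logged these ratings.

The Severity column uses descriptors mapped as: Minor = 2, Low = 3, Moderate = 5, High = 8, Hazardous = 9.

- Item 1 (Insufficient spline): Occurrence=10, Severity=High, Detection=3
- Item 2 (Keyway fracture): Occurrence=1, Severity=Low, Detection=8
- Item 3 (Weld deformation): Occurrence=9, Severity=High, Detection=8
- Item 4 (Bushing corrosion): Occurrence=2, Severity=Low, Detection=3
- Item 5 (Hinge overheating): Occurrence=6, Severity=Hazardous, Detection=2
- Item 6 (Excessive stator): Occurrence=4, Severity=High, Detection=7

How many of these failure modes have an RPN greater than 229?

2

RPN = Severity × Occurrence × Detection:
  Item 1: 8 × 10 × 3 = 240
  Item 2: 3 × 1 × 8 = 24
  Item 3: 8 × 9 × 8 = 576
  Item 4: 3 × 2 × 3 = 18
  Item 5: 9 × 6 × 2 = 108
  Item 6: 8 × 4 × 7 = 224
Modes with RPN > 229: Item 1 (240), Item 3 (576) → 2.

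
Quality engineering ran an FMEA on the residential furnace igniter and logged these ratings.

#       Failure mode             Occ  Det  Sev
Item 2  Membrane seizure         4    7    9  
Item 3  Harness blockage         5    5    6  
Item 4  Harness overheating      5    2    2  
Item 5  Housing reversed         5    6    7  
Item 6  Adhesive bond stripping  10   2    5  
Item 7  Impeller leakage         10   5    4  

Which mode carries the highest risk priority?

Item 2

RPN = Severity × Occurrence × Detection:
  Item 2: 9 × 4 × 7 = 252
  Item 3: 6 × 5 × 5 = 150
  Item 4: 2 × 5 × 2 = 20
  Item 5: 7 × 5 × 6 = 210
  Item 6: 5 × 10 × 2 = 100
  Item 7: 4 × 10 × 5 = 200
Highest RPN is 252 → Item 2.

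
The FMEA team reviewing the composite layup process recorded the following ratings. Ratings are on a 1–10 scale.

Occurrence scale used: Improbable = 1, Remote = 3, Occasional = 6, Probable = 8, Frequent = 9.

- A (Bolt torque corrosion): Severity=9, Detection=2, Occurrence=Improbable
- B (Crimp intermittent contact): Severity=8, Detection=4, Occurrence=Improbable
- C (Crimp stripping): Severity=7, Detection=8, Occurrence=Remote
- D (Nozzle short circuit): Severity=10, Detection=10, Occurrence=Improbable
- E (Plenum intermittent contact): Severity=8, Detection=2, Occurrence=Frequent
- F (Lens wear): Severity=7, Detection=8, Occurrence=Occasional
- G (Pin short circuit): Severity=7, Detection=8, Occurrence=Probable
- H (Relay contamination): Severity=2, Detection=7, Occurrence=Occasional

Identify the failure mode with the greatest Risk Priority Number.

RPN = Severity × Occurrence × Detection:
  A: 9 × 1 × 2 = 18
  B: 8 × 1 × 4 = 32
  C: 7 × 3 × 8 = 168
  D: 10 × 1 × 10 = 100
  E: 8 × 9 × 2 = 144
  F: 7 × 6 × 8 = 336
  G: 7 × 8 × 8 = 448
  H: 2 × 6 × 7 = 84
Highest RPN is 448 → G.

G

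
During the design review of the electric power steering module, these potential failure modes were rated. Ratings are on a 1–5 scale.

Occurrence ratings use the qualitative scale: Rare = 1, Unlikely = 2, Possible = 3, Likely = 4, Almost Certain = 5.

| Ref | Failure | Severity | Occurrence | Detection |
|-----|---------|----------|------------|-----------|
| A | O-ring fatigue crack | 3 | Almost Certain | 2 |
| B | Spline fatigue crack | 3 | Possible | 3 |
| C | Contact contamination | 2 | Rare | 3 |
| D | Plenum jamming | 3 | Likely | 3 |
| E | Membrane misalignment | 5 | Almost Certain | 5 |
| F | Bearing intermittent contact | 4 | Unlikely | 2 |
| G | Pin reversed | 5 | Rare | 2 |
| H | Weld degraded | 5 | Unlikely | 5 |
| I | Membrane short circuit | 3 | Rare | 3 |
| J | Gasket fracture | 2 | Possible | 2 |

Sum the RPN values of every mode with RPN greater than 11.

296

RPN = Severity × Occurrence × Detection:
  A: 3 × 5 × 2 = 30
  B: 3 × 3 × 3 = 27
  C: 2 × 1 × 3 = 6
  D: 3 × 4 × 3 = 36
  E: 5 × 5 × 5 = 125
  F: 4 × 2 × 2 = 16
  G: 5 × 1 × 2 = 10
  H: 5 × 2 × 5 = 50
  I: 3 × 1 × 3 = 9
  J: 2 × 3 × 2 = 12
RPN > 11: A (30), B (27), D (36), E (125), F (16), H (50), J (12).
Sum: 30 + 27 + 36 + 125 + 16 + 50 + 12 = 296.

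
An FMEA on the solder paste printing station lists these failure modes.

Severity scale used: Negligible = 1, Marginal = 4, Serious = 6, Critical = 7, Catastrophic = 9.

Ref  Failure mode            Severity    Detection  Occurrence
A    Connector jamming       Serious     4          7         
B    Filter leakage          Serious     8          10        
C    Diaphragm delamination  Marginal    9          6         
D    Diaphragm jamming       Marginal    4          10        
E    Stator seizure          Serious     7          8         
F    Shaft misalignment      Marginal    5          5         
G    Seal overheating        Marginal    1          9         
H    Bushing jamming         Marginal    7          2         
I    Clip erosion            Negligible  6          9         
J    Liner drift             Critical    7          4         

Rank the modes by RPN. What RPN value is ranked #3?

216

RPN = Severity × Occurrence × Detection:
  A: 6 × 7 × 4 = 168
  B: 6 × 10 × 8 = 480
  C: 4 × 6 × 9 = 216
  D: 4 × 10 × 4 = 160
  E: 6 × 8 × 7 = 336
  F: 4 × 5 × 5 = 100
  G: 4 × 9 × 1 = 36
  H: 4 × 2 × 7 = 56
  I: 1 × 9 × 6 = 54
  J: 7 × 4 × 7 = 196
Sorted descending: 480, 336, 216, 196, 168, 160, 100, 56, 54, 36.
The third-highest RPN is 216 (C).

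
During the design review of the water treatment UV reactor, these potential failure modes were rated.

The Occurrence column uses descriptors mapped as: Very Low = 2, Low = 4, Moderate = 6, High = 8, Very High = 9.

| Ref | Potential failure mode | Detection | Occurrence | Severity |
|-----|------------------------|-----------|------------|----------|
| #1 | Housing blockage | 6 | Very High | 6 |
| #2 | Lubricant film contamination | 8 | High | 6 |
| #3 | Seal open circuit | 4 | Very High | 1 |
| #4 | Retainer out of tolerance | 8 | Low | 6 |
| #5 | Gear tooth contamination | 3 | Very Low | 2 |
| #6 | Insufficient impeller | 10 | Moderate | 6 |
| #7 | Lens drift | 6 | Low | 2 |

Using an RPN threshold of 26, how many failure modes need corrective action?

6

RPN = Severity × Occurrence × Detection:
  #1: 6 × 9 × 6 = 324
  #2: 6 × 8 × 8 = 384
  #3: 1 × 9 × 4 = 36
  #4: 6 × 4 × 8 = 192
  #5: 2 × 2 × 3 = 12
  #6: 6 × 6 × 10 = 360
  #7: 2 × 4 × 6 = 48
Modes with RPN ≥ 26: #1 (324), #2 (384), #3 (36), #4 (192), #6 (360), #7 (48) → 6.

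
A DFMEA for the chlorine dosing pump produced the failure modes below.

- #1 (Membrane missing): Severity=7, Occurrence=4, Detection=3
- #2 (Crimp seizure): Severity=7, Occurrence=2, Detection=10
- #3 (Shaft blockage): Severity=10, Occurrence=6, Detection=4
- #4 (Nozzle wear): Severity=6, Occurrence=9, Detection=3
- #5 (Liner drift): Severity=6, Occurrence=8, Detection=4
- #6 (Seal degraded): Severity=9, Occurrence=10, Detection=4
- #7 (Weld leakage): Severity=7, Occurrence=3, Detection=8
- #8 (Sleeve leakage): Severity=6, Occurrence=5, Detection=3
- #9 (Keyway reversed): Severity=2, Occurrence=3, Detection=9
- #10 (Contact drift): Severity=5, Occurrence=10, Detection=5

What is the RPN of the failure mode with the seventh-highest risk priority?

140

RPN = Severity × Occurrence × Detection:
  #1: 7 × 4 × 3 = 84
  #2: 7 × 2 × 10 = 140
  #3: 10 × 6 × 4 = 240
  #4: 6 × 9 × 3 = 162
  #5: 6 × 8 × 4 = 192
  #6: 9 × 10 × 4 = 360
  #7: 7 × 3 × 8 = 168
  #8: 6 × 5 × 3 = 90
  #9: 2 × 3 × 9 = 54
  #10: 5 × 10 × 5 = 250
Sorted descending: 360, 250, 240, 192, 168, 162, 140, 90, 84, 54.
The seventh-highest RPN is 140 (#2).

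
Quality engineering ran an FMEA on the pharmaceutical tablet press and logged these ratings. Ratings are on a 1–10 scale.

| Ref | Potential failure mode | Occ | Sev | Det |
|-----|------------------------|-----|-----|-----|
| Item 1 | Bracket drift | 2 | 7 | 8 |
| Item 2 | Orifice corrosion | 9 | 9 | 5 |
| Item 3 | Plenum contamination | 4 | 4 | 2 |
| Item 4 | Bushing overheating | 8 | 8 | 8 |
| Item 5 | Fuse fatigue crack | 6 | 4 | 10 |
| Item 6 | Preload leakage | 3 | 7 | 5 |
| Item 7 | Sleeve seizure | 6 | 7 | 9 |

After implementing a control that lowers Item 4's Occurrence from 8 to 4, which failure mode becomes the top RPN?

Item 2

RPN = Severity × Occurrence × Detection:
  Item 1: 7 × 2 × 8 = 112
  Item 2: 9 × 9 × 5 = 405
  Item 3: 4 × 4 × 2 = 32
  Item 4: 8 × 8 × 8 = 512
  Item 5: 4 × 6 × 10 = 240
  Item 6: 7 × 3 × 5 = 105
  Item 7: 7 × 6 × 9 = 378
After action: Item 4 → 8 × 4 × 8 = 256.
Revised RPNs: Item 2=405, Item 7=378, Item 4=256, Item 5=240, Item 1=112, Item 6=105, Item 3=32.
Highest is now Item 2 (405).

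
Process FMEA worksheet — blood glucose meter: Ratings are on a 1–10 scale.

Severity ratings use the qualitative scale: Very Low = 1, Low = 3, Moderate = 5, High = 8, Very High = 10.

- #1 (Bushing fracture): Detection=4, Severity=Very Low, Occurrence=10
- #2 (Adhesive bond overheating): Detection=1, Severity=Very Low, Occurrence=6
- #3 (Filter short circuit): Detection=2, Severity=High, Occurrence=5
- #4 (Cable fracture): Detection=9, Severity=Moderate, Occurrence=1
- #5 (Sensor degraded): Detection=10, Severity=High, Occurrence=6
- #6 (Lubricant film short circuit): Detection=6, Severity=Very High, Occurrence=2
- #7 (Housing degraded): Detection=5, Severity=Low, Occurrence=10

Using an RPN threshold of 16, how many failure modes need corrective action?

6

RPN = Severity × Occurrence × Detection:
  #1: 1 × 10 × 4 = 40
  #2: 1 × 6 × 1 = 6
  #3: 8 × 5 × 2 = 80
  #4: 5 × 1 × 9 = 45
  #5: 8 × 6 × 10 = 480
  #6: 10 × 2 × 6 = 120
  #7: 3 × 10 × 5 = 150
Modes with RPN ≥ 16: #1 (40), #3 (80), #4 (45), #5 (480), #6 (120), #7 (150) → 6.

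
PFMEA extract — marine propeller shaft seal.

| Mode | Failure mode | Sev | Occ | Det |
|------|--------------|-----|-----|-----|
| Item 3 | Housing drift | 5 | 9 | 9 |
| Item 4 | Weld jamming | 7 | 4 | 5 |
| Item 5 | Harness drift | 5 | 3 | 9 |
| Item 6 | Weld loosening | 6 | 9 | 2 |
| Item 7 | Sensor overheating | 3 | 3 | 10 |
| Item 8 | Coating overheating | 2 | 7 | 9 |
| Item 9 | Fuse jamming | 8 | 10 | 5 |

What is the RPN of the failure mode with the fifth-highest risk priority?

126

RPN = Severity × Occurrence × Detection:
  Item 3: 5 × 9 × 9 = 405
  Item 4: 7 × 4 × 5 = 140
  Item 5: 5 × 3 × 9 = 135
  Item 6: 6 × 9 × 2 = 108
  Item 7: 3 × 3 × 10 = 90
  Item 8: 2 × 7 × 9 = 126
  Item 9: 8 × 10 × 5 = 400
Sorted descending: 405, 400, 140, 135, 126, 108, 90.
The fifth-highest RPN is 126 (Item 8).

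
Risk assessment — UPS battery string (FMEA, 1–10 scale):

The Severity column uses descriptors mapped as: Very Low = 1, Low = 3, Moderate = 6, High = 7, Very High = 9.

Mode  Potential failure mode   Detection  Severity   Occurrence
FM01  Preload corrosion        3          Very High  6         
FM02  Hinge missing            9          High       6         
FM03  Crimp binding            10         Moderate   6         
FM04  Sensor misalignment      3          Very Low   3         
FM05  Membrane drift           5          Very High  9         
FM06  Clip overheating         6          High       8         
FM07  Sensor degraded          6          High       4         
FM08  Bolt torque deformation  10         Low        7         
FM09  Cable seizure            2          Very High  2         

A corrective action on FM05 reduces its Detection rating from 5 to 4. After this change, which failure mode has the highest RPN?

RPN = Severity × Occurrence × Detection:
  FM01: 9 × 6 × 3 = 162
  FM02: 7 × 6 × 9 = 378
  FM03: 6 × 6 × 10 = 360
  FM04: 1 × 3 × 3 = 9
  FM05: 9 × 9 × 5 = 405
  FM06: 7 × 8 × 6 = 336
  FM07: 7 × 4 × 6 = 168
  FM08: 3 × 7 × 10 = 210
  FM09: 9 × 2 × 2 = 36
After action: FM05 → 9 × 9 × 4 = 324.
Revised RPNs: FM02=378, FM03=360, FM06=336, FM05=324, FM08=210, FM07=168, FM01=162, FM09=36, FM04=9.
Highest is now FM02 (378).

FM02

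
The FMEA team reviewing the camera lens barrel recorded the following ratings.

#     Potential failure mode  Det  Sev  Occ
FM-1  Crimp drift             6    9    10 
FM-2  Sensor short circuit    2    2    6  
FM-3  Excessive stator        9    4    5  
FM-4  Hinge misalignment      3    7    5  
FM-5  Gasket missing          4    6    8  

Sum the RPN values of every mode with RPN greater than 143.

RPN = Severity × Occurrence × Detection:
  FM-1: 9 × 10 × 6 = 540
  FM-2: 2 × 6 × 2 = 24
  FM-3: 4 × 5 × 9 = 180
  FM-4: 7 × 5 × 3 = 105
  FM-5: 6 × 8 × 4 = 192
RPN > 143: FM-1 (540), FM-3 (180), FM-5 (192).
Sum: 540 + 180 + 192 = 912.

912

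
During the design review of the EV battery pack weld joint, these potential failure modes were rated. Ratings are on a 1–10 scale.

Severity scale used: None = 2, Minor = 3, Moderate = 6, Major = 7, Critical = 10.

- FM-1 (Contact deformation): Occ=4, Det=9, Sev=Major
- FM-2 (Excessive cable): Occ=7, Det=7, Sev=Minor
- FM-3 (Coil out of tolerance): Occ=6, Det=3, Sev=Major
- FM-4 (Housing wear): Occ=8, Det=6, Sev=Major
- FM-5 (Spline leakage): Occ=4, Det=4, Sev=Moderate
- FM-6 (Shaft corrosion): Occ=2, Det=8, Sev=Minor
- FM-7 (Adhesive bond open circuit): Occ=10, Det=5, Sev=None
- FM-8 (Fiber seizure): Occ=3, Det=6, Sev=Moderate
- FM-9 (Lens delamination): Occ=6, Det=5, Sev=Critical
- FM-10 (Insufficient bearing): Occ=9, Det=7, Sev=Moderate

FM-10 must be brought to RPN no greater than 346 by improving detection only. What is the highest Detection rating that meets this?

6

FM-10: S=6, O=9, D=7 → current RPN = 378.
Fixed product = 54. Need 54 × D ≤ 346, so D ≤ 346/54 = 6.41.
Maximum integer Detection rating = 6 (gives RPN 324; D=7 would give 378 > 346).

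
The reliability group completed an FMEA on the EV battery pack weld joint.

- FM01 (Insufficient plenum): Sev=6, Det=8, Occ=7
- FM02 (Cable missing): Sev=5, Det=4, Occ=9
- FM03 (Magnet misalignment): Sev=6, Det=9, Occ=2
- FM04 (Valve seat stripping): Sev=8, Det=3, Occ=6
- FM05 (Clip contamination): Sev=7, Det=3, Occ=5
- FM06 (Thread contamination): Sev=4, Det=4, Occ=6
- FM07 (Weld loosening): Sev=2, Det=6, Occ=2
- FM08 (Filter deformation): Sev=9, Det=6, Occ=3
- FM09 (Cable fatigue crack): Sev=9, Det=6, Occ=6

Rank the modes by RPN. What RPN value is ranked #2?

324

RPN = Severity × Occurrence × Detection:
  FM01: 6 × 7 × 8 = 336
  FM02: 5 × 9 × 4 = 180
  FM03: 6 × 2 × 9 = 108
  FM04: 8 × 6 × 3 = 144
  FM05: 7 × 5 × 3 = 105
  FM06: 4 × 6 × 4 = 96
  FM07: 2 × 2 × 6 = 24
  FM08: 9 × 3 × 6 = 162
  FM09: 9 × 6 × 6 = 324
Sorted descending: 336, 324, 180, 162, 144, 108, 105, 96, 24.
The second-highest RPN is 324 (FM09).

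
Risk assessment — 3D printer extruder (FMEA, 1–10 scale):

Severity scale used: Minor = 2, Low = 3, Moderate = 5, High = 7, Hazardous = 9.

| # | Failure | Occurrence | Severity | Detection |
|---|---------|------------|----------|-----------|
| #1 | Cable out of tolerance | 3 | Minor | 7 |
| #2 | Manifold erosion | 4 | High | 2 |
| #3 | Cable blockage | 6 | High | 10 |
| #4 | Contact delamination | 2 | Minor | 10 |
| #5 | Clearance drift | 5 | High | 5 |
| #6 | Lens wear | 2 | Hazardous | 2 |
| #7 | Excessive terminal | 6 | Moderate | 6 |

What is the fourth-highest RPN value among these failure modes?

56

RPN = Severity × Occurrence × Detection:
  #1: 2 × 3 × 7 = 42
  #2: 7 × 4 × 2 = 56
  #3: 7 × 6 × 10 = 420
  #4: 2 × 2 × 10 = 40
  #5: 7 × 5 × 5 = 175
  #6: 9 × 2 × 2 = 36
  #7: 5 × 6 × 6 = 180
Sorted descending: 420, 180, 175, 56, 42, 40, 36.
The fourth-highest RPN is 56 (#2).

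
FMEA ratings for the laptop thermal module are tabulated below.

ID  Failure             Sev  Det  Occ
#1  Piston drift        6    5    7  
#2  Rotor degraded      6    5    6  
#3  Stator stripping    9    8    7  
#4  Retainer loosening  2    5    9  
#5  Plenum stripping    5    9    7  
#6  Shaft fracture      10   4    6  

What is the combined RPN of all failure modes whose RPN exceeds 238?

1059

RPN = Severity × Occurrence × Detection:
  #1: 6 × 7 × 5 = 210
  #2: 6 × 6 × 5 = 180
  #3: 9 × 7 × 8 = 504
  #4: 2 × 9 × 5 = 90
  #5: 5 × 7 × 9 = 315
  #6: 10 × 6 × 4 = 240
RPN > 238: #3 (504), #5 (315), #6 (240).
Sum: 504 + 315 + 240 = 1059.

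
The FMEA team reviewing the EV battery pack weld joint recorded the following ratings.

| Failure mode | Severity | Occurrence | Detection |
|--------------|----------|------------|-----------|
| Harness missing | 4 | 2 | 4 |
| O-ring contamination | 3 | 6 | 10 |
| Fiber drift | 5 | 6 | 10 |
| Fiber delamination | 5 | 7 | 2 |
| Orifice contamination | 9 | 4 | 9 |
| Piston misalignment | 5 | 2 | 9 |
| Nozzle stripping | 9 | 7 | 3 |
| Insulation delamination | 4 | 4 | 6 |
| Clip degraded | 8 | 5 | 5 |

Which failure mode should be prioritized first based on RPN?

RPN = Severity × Occurrence × Detection:
  Harness missing: 4 × 2 × 4 = 32
  O-ring contamination: 3 × 6 × 10 = 180
  Fiber drift: 5 × 6 × 10 = 300
  Fiber delamination: 5 × 7 × 2 = 70
  Orifice contamination: 9 × 4 × 9 = 324
  Piston misalignment: 5 × 2 × 9 = 90
  Nozzle stripping: 9 × 7 × 3 = 189
  Insulation delamination: 4 × 4 × 6 = 96
  Clip degraded: 8 × 5 × 5 = 200
Highest RPN is 324 → Orifice contamination.

Orifice contamination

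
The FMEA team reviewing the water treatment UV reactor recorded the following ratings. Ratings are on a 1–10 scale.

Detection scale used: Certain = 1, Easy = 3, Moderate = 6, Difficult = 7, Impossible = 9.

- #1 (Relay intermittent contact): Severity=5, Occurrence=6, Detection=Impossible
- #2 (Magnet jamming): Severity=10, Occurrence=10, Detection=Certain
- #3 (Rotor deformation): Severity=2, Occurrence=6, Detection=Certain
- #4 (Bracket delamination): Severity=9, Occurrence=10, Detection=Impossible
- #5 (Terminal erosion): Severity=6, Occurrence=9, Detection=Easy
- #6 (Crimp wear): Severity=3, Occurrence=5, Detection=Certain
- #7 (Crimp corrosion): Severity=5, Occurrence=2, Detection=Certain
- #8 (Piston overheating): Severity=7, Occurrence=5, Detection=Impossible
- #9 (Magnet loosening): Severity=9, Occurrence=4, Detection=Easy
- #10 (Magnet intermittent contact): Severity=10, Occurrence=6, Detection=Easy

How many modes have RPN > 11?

RPN = Severity × Occurrence × Detection:
  #1: 5 × 6 × 9 = 270
  #2: 10 × 10 × 1 = 100
  #3: 2 × 6 × 1 = 12
  #4: 9 × 10 × 9 = 810
  #5: 6 × 9 × 3 = 162
  #6: 3 × 5 × 1 = 15
  #7: 5 × 2 × 1 = 10
  #8: 7 × 5 × 9 = 315
  #9: 9 × 4 × 3 = 108
  #10: 10 × 6 × 3 = 180
Modes with RPN > 11: #1 (270), #2 (100), #3 (12), #4 (810), #5 (162), #6 (15), #8 (315), #9 (108), #10 (180) → 9.

9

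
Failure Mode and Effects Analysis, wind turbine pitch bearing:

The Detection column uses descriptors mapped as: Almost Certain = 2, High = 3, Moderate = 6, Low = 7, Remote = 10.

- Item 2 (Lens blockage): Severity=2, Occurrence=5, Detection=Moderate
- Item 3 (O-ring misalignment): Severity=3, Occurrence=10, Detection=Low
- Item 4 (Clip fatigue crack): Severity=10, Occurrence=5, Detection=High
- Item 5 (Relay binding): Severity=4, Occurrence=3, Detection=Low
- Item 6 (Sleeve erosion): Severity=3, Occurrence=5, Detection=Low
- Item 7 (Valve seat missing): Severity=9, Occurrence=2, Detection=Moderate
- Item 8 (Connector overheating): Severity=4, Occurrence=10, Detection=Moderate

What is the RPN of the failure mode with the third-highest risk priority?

RPN = Severity × Occurrence × Detection:
  Item 2: 2 × 5 × 6 = 60
  Item 3: 3 × 10 × 7 = 210
  Item 4: 10 × 5 × 3 = 150
  Item 5: 4 × 3 × 7 = 84
  Item 6: 3 × 5 × 7 = 105
  Item 7: 9 × 2 × 6 = 108
  Item 8: 4 × 10 × 6 = 240
Sorted descending: 240, 210, 150, 108, 105, 84, 60.
The third-highest RPN is 150 (Item 4).

150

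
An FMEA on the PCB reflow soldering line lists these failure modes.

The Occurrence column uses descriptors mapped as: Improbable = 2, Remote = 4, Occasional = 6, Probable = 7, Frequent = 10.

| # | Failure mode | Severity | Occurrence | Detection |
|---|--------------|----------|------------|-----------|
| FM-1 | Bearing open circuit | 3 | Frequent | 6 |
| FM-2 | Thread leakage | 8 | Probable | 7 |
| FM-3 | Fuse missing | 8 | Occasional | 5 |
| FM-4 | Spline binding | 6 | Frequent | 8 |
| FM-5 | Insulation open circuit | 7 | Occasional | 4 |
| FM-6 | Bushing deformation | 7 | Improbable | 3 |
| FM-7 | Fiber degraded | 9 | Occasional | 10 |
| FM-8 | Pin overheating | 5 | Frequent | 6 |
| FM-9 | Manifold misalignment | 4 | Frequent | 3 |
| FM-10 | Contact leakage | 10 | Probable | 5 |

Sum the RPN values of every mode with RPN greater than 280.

2062

RPN = Severity × Occurrence × Detection:
  FM-1: 3 × 10 × 6 = 180
  FM-2: 8 × 7 × 7 = 392
  FM-3: 8 × 6 × 5 = 240
  FM-4: 6 × 10 × 8 = 480
  FM-5: 7 × 6 × 4 = 168
  FM-6: 7 × 2 × 3 = 42
  FM-7: 9 × 6 × 10 = 540
  FM-8: 5 × 10 × 6 = 300
  FM-9: 4 × 10 × 3 = 120
  FM-10: 10 × 7 × 5 = 350
RPN > 280: FM-2 (392), FM-4 (480), FM-7 (540), FM-8 (300), FM-10 (350).
Sum: 392 + 480 + 540 + 300 + 350 = 2062.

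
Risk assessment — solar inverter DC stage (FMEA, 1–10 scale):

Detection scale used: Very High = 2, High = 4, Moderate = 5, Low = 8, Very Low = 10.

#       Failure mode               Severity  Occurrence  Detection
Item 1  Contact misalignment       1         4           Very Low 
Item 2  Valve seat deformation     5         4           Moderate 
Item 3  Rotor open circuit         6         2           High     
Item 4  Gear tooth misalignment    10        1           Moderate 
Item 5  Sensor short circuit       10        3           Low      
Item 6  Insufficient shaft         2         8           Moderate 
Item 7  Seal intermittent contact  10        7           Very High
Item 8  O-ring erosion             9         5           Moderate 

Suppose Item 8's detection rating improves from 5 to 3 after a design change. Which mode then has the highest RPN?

Item 5

RPN = Severity × Occurrence × Detection:
  Item 1: 1 × 4 × 10 = 40
  Item 2: 5 × 4 × 5 = 100
  Item 3: 6 × 2 × 4 = 48
  Item 4: 10 × 1 × 5 = 50
  Item 5: 10 × 3 × 8 = 240
  Item 6: 2 × 8 × 5 = 80
  Item 7: 10 × 7 × 2 = 140
  Item 8: 9 × 5 × 5 = 225
After action: Item 8 → 9 × 5 × 3 = 135.
Revised RPNs: Item 5=240, Item 7=140, Item 8=135, Item 2=100, Item 6=80, Item 4=50, Item 3=48, Item 1=40.
Highest is now Item 5 (240).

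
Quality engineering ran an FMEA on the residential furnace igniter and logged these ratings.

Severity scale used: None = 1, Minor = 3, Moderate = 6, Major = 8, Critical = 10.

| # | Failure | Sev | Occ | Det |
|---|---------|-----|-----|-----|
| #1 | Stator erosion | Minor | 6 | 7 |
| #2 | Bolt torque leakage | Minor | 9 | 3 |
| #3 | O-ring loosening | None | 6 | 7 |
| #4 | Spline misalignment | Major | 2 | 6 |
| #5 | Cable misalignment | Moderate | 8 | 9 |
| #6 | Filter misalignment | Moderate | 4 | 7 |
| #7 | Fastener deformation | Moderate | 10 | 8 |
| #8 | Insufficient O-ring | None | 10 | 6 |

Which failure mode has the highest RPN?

RPN = Severity × Occurrence × Detection:
  #1: 3 × 6 × 7 = 126
  #2: 3 × 9 × 3 = 81
  #3: 1 × 6 × 7 = 42
  #4: 8 × 2 × 6 = 96
  #5: 6 × 8 × 9 = 432
  #6: 6 × 4 × 7 = 168
  #7: 6 × 10 × 8 = 480
  #8: 1 × 10 × 6 = 60
Highest RPN is 480 → #7.

#7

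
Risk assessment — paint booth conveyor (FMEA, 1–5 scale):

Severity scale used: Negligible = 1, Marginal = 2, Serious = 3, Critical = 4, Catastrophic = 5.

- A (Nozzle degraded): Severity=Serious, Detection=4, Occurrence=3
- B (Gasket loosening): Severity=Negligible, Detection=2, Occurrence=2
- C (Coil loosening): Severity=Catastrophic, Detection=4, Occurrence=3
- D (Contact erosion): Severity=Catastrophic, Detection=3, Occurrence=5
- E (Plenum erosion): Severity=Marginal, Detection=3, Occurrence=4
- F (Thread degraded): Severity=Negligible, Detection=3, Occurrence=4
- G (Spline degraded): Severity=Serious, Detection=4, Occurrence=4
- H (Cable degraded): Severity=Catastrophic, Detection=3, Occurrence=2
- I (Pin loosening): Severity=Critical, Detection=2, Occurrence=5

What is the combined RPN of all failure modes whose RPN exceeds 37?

223

RPN = Severity × Occurrence × Detection:
  A: 3 × 3 × 4 = 36
  B: 1 × 2 × 2 = 4
  C: 5 × 3 × 4 = 60
  D: 5 × 5 × 3 = 75
  E: 2 × 4 × 3 = 24
  F: 1 × 4 × 3 = 12
  G: 3 × 4 × 4 = 48
  H: 5 × 2 × 3 = 30
  I: 4 × 5 × 2 = 40
RPN > 37: C (60), D (75), G (48), I (40).
Sum: 60 + 75 + 48 + 40 = 223.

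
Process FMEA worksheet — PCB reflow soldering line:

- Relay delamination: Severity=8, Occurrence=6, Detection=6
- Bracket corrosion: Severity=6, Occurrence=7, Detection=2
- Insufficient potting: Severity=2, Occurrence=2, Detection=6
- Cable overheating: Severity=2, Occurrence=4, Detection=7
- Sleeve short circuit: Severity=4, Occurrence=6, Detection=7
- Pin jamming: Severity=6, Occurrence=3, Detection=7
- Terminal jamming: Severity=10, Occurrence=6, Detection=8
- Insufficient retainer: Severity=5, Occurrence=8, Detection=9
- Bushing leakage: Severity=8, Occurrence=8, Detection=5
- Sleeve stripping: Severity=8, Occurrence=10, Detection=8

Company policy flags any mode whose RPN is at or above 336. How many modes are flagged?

RPN = Severity × Occurrence × Detection:
  Relay delamination: 8 × 6 × 6 = 288
  Bracket corrosion: 6 × 7 × 2 = 84
  Insufficient potting: 2 × 2 × 6 = 24
  Cable overheating: 2 × 4 × 7 = 56
  Sleeve short circuit: 4 × 6 × 7 = 168
  Pin jamming: 6 × 3 × 7 = 126
  Terminal jamming: 10 × 6 × 8 = 480
  Insufficient retainer: 5 × 8 × 9 = 360
  Bushing leakage: 8 × 8 × 5 = 320
  Sleeve stripping: 8 × 10 × 8 = 640
Modes with RPN ≥ 336: Terminal jamming (480), Insufficient retainer (360), Sleeve stripping (640) → 3.

3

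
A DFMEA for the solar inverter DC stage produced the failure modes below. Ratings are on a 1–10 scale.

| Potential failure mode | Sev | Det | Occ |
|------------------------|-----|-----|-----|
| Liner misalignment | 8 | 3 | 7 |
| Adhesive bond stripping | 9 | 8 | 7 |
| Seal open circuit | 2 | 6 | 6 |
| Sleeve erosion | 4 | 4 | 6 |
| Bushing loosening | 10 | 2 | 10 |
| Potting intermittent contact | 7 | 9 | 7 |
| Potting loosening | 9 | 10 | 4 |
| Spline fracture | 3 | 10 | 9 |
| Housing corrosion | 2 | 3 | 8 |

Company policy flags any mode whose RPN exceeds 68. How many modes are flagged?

RPN = Severity × Occurrence × Detection:
  Liner misalignment: 8 × 7 × 3 = 168
  Adhesive bond stripping: 9 × 7 × 8 = 504
  Seal open circuit: 2 × 6 × 6 = 72
  Sleeve erosion: 4 × 6 × 4 = 96
  Bushing loosening: 10 × 10 × 2 = 200
  Potting intermittent contact: 7 × 7 × 9 = 441
  Potting loosening: 9 × 4 × 10 = 360
  Spline fracture: 3 × 9 × 10 = 270
  Housing corrosion: 2 × 8 × 3 = 48
Modes with RPN > 68: Liner misalignment (168), Adhesive bond stripping (504), Seal open circuit (72), Sleeve erosion (96), Bushing loosening (200), Potting intermittent contact (441), Potting loosening (360), Spline fracture (270) → 8.

8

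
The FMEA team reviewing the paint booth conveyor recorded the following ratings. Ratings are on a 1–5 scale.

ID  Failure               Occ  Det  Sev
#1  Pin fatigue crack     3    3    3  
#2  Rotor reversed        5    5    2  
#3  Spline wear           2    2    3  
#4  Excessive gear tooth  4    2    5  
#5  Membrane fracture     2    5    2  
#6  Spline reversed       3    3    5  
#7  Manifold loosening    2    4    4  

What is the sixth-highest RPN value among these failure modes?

20

RPN = Severity × Occurrence × Detection:
  #1: 3 × 3 × 3 = 27
  #2: 2 × 5 × 5 = 50
  #3: 3 × 2 × 2 = 12
  #4: 5 × 4 × 2 = 40
  #5: 2 × 2 × 5 = 20
  #6: 5 × 3 × 3 = 45
  #7: 4 × 2 × 4 = 32
Sorted descending: 50, 45, 40, 32, 27, 20, 12.
The sixth-highest RPN is 20 (#5).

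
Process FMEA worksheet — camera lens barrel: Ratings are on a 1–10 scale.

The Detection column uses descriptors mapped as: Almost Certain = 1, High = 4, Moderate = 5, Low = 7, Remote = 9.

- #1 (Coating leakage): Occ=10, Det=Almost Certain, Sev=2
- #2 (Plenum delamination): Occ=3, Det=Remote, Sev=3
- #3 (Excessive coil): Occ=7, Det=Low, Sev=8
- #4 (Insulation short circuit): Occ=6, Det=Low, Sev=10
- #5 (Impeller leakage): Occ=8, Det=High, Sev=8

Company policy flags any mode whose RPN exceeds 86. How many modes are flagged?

3

RPN = Severity × Occurrence × Detection:
  #1: 2 × 10 × 1 = 20
  #2: 3 × 3 × 9 = 81
  #3: 8 × 7 × 7 = 392
  #4: 10 × 6 × 7 = 420
  #5: 8 × 8 × 4 = 256
Modes with RPN > 86: #3 (392), #4 (420), #5 (256) → 3.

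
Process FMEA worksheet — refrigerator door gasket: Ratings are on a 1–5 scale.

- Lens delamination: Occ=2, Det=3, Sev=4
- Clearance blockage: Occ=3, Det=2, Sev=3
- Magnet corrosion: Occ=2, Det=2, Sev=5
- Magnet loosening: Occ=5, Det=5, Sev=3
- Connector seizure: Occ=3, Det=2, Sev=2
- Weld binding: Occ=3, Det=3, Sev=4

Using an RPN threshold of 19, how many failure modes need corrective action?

RPN = Severity × Occurrence × Detection:
  Lens delamination: 4 × 2 × 3 = 24
  Clearance blockage: 3 × 3 × 2 = 18
  Magnet corrosion: 5 × 2 × 2 = 20
  Magnet loosening: 3 × 5 × 5 = 75
  Connector seizure: 2 × 3 × 2 = 12
  Weld binding: 4 × 3 × 3 = 36
Modes with RPN ≥ 19: Lens delamination (24), Magnet corrosion (20), Magnet loosening (75), Weld binding (36) → 4.

4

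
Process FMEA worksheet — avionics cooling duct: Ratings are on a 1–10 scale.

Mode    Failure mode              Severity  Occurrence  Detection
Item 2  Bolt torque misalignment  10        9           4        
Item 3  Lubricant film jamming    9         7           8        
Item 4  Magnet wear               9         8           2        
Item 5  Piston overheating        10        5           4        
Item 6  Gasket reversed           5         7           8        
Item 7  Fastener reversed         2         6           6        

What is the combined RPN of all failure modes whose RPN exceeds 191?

1344

RPN = Severity × Occurrence × Detection:
  Item 2: 10 × 9 × 4 = 360
  Item 3: 9 × 7 × 8 = 504
  Item 4: 9 × 8 × 2 = 144
  Item 5: 10 × 5 × 4 = 200
  Item 6: 5 × 7 × 8 = 280
  Item 7: 2 × 6 × 6 = 72
RPN > 191: Item 2 (360), Item 3 (504), Item 5 (200), Item 6 (280).
Sum: 360 + 504 + 200 + 280 = 1344.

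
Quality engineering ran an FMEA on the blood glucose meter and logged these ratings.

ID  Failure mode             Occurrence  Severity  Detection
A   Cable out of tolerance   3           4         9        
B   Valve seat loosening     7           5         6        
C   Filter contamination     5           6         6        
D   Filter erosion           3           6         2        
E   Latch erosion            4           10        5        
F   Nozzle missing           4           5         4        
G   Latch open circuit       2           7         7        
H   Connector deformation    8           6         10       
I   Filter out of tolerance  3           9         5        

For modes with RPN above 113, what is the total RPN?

1205

RPN = Severity × Occurrence × Detection:
  A: 4 × 3 × 9 = 108
  B: 5 × 7 × 6 = 210
  C: 6 × 5 × 6 = 180
  D: 6 × 3 × 2 = 36
  E: 10 × 4 × 5 = 200
  F: 5 × 4 × 4 = 80
  G: 7 × 2 × 7 = 98
  H: 6 × 8 × 10 = 480
  I: 9 × 3 × 5 = 135
RPN > 113: B (210), C (180), E (200), H (480), I (135).
Sum: 210 + 180 + 200 + 480 + 135 = 1205.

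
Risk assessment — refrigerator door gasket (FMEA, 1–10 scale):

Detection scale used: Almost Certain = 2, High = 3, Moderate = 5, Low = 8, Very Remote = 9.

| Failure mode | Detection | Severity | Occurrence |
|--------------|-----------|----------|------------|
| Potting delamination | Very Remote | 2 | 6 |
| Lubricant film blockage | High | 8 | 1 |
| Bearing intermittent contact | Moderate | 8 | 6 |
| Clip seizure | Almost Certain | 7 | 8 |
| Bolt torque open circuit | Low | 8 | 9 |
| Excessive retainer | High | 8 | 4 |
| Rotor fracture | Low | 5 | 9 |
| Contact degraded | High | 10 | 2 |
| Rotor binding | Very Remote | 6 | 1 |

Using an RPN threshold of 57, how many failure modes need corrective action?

RPN = Severity × Occurrence × Detection:
  Potting delamination: 2 × 6 × 9 = 108
  Lubricant film blockage: 8 × 1 × 3 = 24
  Bearing intermittent contact: 8 × 6 × 5 = 240
  Clip seizure: 7 × 8 × 2 = 112
  Bolt torque open circuit: 8 × 9 × 8 = 576
  Excessive retainer: 8 × 4 × 3 = 96
  Rotor fracture: 5 × 9 × 8 = 360
  Contact degraded: 10 × 2 × 3 = 60
  Rotor binding: 6 × 1 × 9 = 54
Modes with RPN ≥ 57: Potting delamination (108), Bearing intermittent contact (240), Clip seizure (112), Bolt torque open circuit (576), Excessive retainer (96), Rotor fracture (360), Contact degraded (60) → 7.

7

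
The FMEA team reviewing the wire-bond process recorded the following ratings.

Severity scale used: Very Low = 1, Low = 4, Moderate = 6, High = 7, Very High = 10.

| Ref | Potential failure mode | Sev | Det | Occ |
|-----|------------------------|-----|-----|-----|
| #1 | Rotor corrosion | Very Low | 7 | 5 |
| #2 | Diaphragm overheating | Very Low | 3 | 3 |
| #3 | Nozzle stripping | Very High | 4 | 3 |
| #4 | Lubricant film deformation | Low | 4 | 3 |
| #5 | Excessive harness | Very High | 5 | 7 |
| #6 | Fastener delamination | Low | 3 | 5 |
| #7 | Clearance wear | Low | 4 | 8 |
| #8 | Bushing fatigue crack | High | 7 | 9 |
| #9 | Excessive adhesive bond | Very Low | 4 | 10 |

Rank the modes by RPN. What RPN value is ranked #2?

350

RPN = Severity × Occurrence × Detection:
  #1: 1 × 5 × 7 = 35
  #2: 1 × 3 × 3 = 9
  #3: 10 × 3 × 4 = 120
  #4: 4 × 3 × 4 = 48
  #5: 10 × 7 × 5 = 350
  #6: 4 × 5 × 3 = 60
  #7: 4 × 8 × 4 = 128
  #8: 7 × 9 × 7 = 441
  #9: 1 × 10 × 4 = 40
Sorted descending: 441, 350, 128, 120, 60, 48, 40, 35, 9.
The second-highest RPN is 350 (#5).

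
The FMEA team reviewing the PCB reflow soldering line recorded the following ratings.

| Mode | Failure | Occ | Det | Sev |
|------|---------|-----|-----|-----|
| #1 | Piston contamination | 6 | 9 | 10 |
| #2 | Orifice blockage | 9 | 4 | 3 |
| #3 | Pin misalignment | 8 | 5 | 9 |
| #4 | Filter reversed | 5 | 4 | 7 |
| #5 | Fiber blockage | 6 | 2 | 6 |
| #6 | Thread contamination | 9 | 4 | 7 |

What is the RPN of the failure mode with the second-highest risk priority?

RPN = Severity × Occurrence × Detection:
  #1: 10 × 6 × 9 = 540
  #2: 3 × 9 × 4 = 108
  #3: 9 × 8 × 5 = 360
  #4: 7 × 5 × 4 = 140
  #5: 6 × 6 × 2 = 72
  #6: 7 × 9 × 4 = 252
Sorted descending: 540, 360, 252, 140, 108, 72.
The second-highest RPN is 360 (#3).

360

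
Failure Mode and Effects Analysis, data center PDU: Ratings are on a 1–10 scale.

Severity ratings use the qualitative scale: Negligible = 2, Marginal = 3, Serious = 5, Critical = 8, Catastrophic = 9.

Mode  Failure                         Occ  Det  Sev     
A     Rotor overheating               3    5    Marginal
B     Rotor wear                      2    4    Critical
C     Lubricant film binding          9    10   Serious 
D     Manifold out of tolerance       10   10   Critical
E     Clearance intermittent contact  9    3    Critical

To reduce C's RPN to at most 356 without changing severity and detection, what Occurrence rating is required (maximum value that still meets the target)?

7

C: S=5, O=9, D=10 → current RPN = 450.
Fixed product = 50. Need 50 × O ≤ 356, so O ≤ 356/50 = 7.12.
Maximum integer Occurrence rating = 7 (gives RPN 350; O=8 would give 400 > 356).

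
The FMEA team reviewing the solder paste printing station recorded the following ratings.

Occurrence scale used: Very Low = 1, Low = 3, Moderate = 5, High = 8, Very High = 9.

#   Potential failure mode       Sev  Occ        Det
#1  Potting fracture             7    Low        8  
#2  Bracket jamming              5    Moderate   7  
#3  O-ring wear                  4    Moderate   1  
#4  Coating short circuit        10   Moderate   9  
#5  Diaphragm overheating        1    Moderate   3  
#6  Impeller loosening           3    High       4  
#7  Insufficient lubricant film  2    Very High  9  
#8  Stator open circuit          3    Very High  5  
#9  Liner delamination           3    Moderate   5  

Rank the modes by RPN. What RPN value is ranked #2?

RPN = Severity × Occurrence × Detection:
  #1: 7 × 3 × 8 = 168
  #2: 5 × 5 × 7 = 175
  #3: 4 × 5 × 1 = 20
  #4: 10 × 5 × 9 = 450
  #5: 1 × 5 × 3 = 15
  #6: 3 × 8 × 4 = 96
  #7: 2 × 9 × 9 = 162
  #8: 3 × 9 × 5 = 135
  #9: 3 × 5 × 5 = 75
Sorted descending: 450, 175, 168, 162, 135, 96, 75, 20, 15.
The second-highest RPN is 175 (#2).

175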